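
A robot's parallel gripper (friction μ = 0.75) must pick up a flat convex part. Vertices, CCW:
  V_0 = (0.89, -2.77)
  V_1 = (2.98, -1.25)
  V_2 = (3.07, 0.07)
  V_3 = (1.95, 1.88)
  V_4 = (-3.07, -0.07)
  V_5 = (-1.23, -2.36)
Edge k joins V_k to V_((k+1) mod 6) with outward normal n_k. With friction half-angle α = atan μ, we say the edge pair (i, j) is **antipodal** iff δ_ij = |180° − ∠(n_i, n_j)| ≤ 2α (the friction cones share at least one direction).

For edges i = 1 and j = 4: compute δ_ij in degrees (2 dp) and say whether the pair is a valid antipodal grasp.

δ = 42.68°, valid

α = atan 0.75 = 36.87°;  2α = 73.74°
edge 1: e_1 = (+0.09, +1.32);  n_1 = (+0.9977, -0.0680)
edge 4: e_4 = (+1.84, -2.29);  n_4 = (-0.7795, -0.6264)
∠(n_1, n_4) = 137.32°
δ = |180° − 137.32°| = 42.68°
42.68° ≤ 2α = 73.74°  →  valid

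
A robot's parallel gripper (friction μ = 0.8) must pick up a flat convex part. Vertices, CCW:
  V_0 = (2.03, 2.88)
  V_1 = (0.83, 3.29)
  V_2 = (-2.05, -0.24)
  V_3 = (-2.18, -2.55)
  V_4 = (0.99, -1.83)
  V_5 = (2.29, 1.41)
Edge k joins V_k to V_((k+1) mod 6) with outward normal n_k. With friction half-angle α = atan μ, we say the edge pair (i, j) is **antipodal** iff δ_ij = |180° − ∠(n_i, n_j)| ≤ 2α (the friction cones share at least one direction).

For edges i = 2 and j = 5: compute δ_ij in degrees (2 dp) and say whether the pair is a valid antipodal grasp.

δ = 13.25°, valid

α = atan 0.8 = 38.66°;  2α = 77.32°
edge 2: e_2 = (-0.13, -2.31);  n_2 = (-0.9984, +0.0562)
edge 5: e_5 = (-0.26, +1.47);  n_5 = (+0.9847, +0.1742)
∠(n_2, n_5) = 166.75°
δ = |180° − 166.75°| = 13.25°
13.25° ≤ 2α = 77.32°  →  valid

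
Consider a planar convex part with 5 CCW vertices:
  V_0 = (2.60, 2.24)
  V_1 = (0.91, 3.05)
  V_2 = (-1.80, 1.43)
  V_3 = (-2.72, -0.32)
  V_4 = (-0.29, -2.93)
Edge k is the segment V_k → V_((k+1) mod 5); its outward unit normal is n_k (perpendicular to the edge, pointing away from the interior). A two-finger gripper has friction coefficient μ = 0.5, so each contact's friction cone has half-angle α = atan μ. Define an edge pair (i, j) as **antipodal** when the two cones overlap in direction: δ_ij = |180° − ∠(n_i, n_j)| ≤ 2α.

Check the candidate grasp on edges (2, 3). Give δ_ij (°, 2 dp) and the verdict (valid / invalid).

α = atan 0.5 = 26.57°;  2α = 53.13°
edge 2: e_2 = (-0.92, -1.75);  n_2 = (-0.8851, +0.4653)
edge 3: e_3 = (+2.43, -2.61);  n_3 = (-0.7319, -0.6814)
∠(n_2, n_3) = 70.69°
δ = |180° − 70.69°| = 109.31°
109.31° > 2α = 53.13°  →  invalid

δ = 109.31°, invalid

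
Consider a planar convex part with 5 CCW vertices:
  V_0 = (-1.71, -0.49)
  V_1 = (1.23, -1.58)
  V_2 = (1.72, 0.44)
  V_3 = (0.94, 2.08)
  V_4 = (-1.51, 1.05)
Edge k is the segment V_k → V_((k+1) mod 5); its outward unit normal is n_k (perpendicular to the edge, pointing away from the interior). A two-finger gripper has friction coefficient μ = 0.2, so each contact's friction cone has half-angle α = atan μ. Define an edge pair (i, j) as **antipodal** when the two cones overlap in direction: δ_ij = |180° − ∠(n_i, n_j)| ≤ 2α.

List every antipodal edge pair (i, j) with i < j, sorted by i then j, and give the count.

α = atan 0.2 = 11.31°;  2α = 22.62°
n_0 = (-0.3476, -0.9376)
n_1 = (+0.9718, -0.2357)
n_2 = (+0.9031, +0.4295)
n_3 = (-0.3876, +0.9218)
n_4 = (-0.9917, +0.1288)
  (0,1): δ = 83.29°  ·
  (0,2): δ = 44.22°  ·
  (0,3): δ = 43.14°  ·
  (0,4): δ = 102.94°  ·
  (1,2): δ = 140.93°  ·
  (1,3): δ = 53.56°  ·
  (1,4): δ = 6.24°  ✓
  (2,3): δ = 92.63°  ·
  (2,4): δ = 32.84°  ·
  (3,4): δ = 120.20°  ·
antipodal pairs: 1

count = 1; pairs: (1,4)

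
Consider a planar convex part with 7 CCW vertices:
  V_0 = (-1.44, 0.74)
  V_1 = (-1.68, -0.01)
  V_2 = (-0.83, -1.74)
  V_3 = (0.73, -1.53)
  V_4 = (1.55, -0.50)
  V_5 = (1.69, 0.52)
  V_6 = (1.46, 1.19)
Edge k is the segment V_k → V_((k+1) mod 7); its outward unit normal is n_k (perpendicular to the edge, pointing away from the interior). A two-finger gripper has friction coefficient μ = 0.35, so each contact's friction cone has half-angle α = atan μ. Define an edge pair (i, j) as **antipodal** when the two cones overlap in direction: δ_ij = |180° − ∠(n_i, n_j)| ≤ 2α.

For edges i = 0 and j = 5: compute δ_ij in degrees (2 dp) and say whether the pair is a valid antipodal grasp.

α = atan 0.35 = 19.29°;  2α = 38.58°
edge 0: e_0 = (-0.24, -0.75);  n_0 = (-0.9524, +0.3048)
edge 5: e_5 = (-0.23, +0.67);  n_5 = (+0.9458, +0.3247)
∠(n_0, n_5) = 143.31°
δ = |180° − 143.31°| = 36.69°
36.69° ≤ 2α = 38.58°  →  valid

δ = 36.69°, valid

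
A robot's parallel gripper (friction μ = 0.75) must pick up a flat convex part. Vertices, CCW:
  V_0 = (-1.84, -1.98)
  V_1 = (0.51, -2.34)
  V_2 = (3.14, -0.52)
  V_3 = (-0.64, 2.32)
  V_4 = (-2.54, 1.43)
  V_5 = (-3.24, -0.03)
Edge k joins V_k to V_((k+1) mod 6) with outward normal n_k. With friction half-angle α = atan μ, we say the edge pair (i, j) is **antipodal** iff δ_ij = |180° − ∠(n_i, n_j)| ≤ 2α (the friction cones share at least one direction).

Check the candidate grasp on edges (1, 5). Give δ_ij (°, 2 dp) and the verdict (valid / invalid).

α = atan 0.75 = 36.87°;  2α = 73.74°
edge 1: e_1 = (+2.63, +1.82);  n_1 = (+0.5690, -0.8223)
edge 5: e_5 = (+1.40, -1.95);  n_5 = (-0.8123, -0.5832)
∠(n_1, n_5) = 89.01°
δ = |180° − 89.01°| = 90.99°
90.99° > 2α = 73.74°  →  invalid

δ = 90.99°, invalid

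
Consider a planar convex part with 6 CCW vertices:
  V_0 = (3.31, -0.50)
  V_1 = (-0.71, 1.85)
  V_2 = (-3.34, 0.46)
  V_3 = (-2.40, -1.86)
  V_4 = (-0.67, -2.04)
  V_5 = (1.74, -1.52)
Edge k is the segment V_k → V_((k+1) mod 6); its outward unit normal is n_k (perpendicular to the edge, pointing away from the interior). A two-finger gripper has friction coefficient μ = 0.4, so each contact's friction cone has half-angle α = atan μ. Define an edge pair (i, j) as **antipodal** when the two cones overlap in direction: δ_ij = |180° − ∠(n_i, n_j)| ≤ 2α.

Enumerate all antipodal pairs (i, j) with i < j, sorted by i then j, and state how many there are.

count = 6; pairs: (0,2), (0,3), (0,4), (1,3), (1,4), (1,5)

α = atan 0.4 = 21.80°;  2α = 43.60°
n_0 = (+0.5047, +0.8633)
n_1 = (-0.4673, +0.8841)
n_2 = (-0.9268, -0.3755)
n_3 = (-0.1035, -0.9946)
n_4 = (+0.2109, -0.9775)
n_5 = (+0.5448, -0.8386)
  (0,1): δ = 121.83°  ·
  (0,2): δ = 37.63°  ✓
  (0,3): δ = 24.37°  ✓
  (0,4): δ = 42.49°  ✓
  (0,5): δ = 63.32°  ·
  (1,2): δ = 95.80°  ·
  (1,3): δ = 33.80°  ✓
  (1,4): δ = 15.68°  ✓
  (1,5): δ = 5.15°  ✓
  (2,3): δ = 118.00°  ·
  (2,4): δ = 99.88°  ·
  (2,5): δ = 79.05°  ·
  (3,4): δ = 161.88°  ·
  (3,5): δ = 141.05°  ·
  (4,5): δ = 159.16°  ·
antipodal pairs: 6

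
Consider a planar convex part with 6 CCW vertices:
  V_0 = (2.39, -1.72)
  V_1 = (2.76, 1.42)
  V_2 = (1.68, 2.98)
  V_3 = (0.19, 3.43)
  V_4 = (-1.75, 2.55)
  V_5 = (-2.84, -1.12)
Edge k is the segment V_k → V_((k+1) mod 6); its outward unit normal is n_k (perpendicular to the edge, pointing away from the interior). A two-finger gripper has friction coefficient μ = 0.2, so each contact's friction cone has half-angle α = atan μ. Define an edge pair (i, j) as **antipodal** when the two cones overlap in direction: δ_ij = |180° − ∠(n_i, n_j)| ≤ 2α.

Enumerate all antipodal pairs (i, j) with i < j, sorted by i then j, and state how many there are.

count = 2; pairs: (0,4), (2,5)

α = atan 0.2 = 11.31°;  2α = 22.62°
n_0 = (+0.9931, -0.1170)
n_1 = (+0.8222, +0.5692)
n_2 = (+0.2891, +0.9573)
n_3 = (-0.4131, +0.9107)
n_4 = (-0.9586, +0.2847)
n_5 = (-0.1140, -0.9935)
  (0,1): δ = 138.58°  ·
  (0,2): δ = 100.08°  ·
  (0,3): δ = 58.88°  ·
  (0,4): δ = 9.82°  ✓
  (0,5): δ = 90.18°  ·
  (1,2): δ = 141.50°  ·
  (1,3): δ = 100.30°  ·
  (1,4): δ = 51.24°  ·
  (1,5): δ = 48.76°  ·
  (2,3): δ = 138.80°  ·
  (2,4): δ = 89.74°  ·
  (2,5): δ = 10.26°  ✓
  (3,4): δ = 130.94°  ·
  (3,5): δ = 30.94°  ·
  (4,5): δ = 80.00°  ·
antipodal pairs: 2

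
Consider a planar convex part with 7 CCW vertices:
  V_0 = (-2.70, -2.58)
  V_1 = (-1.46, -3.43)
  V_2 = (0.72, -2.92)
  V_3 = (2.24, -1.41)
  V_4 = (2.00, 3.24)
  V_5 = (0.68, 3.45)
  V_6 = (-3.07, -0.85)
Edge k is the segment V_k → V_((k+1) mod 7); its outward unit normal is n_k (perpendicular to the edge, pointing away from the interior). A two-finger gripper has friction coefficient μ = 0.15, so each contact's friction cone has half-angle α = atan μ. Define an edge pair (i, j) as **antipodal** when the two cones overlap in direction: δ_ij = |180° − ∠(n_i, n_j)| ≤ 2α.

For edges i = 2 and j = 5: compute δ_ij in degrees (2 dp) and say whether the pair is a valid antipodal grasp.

δ = 4.10°, valid

α = atan 0.15 = 8.53°;  2α = 17.06°
edge 2: e_2 = (+1.52, +1.51);  n_2 = (+0.7048, -0.7094)
edge 5: e_5 = (-3.75, -4.30);  n_5 = (-0.7537, +0.6573)
∠(n_2, n_5) = 175.90°
δ = |180° − 175.90°| = 4.10°
4.10° ≤ 2α = 17.06°  →  valid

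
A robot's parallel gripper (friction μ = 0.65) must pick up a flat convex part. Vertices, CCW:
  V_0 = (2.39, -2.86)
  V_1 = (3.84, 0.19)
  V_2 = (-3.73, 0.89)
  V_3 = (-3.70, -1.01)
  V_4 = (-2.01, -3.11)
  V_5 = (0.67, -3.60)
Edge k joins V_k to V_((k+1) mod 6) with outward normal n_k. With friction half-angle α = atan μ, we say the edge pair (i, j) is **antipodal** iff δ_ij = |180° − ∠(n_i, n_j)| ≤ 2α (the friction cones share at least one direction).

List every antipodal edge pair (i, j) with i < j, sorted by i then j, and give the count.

count = 5; pairs: (0,2), (0,3), (1,3), (1,4), (1,5)

α = atan 0.65 = 33.02°;  2α = 66.05°
n_0 = (+0.9031, -0.4294)
n_1 = (+0.0921, +0.9958)
n_2 = (-0.9999, -0.0158)
n_3 = (-0.7791, -0.6270)
n_4 = (-0.1799, -0.9837)
n_5 = (+0.3952, -0.9186)
  (0,1): δ = 69.86°  ·
  (0,2): δ = 26.33°  ✓
  (0,3): δ = 64.25°  ✓
  (0,4): δ = 105.07°  ·
  (0,5): δ = 138.71°  ·
  (1,2): δ = 83.81°  ·
  (1,3): δ = 45.89°  ✓
  (1,4): δ = 5.08°  ✓
  (1,5): δ = 28.56°  ✓
  (2,3): δ = 142.08°  ·
  (2,4): δ = 101.27°  ·
  (2,5): δ = 67.63°  ·
  (3,4): δ = 139.19°  ·
  (3,5): δ = 105.55°  ·
  (4,5): δ = 146.36°  ·
antipodal pairs: 5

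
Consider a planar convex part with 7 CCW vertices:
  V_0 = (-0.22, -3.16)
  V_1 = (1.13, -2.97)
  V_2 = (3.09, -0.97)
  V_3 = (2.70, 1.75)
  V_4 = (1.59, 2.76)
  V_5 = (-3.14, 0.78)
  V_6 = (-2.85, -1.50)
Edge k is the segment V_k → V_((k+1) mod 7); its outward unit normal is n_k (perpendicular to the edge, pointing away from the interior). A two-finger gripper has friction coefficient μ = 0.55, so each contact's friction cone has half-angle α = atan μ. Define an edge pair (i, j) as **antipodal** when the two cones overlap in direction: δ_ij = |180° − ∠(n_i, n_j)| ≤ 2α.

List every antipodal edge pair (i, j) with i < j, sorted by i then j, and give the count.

α = atan 0.55 = 28.81°;  2α = 57.62°
n_0 = (+0.1394, -0.9902)
n_1 = (+0.7142, -0.6999)
n_2 = (+0.9899, +0.1419)
n_3 = (+0.6730, +0.7396)
n_4 = (-0.3861, +0.9224)
n_5 = (-0.9920, -0.1262)
n_6 = (-0.5338, -0.8456)
  (0,1): δ = 142.43°  ·
  (0,2): δ = 89.85°  ·
  (0,3): δ = 50.31°  ✓
  (0,4): δ = 14.70°  ✓
  (0,5): δ = 89.24°  ·
  (0,6): δ = 139.73°  ·
  (1,2): δ = 127.42°  ·
  (1,3): δ = 87.88°  ·
  (1,4): δ = 22.86°  ✓
  (1,5): δ = 51.67°  ✓
  (1,6): δ = 102.16°  ·
  (2,3): δ = 140.46°  ·
  (2,4): δ = 75.45°  ·
  (2,5): δ = 0.91°  ✓
  (2,6): δ = 49.58°  ✓
  (3,4): δ = 114.99°  ·
  (3,5): δ = 40.45°  ✓
  (3,6): δ = 10.04°  ✓
  (4,5): δ = 105.47°  ·
  (4,6): δ = 54.97°  ✓
  (5,6): δ = 129.51°  ·
antipodal pairs: 9

count = 9; pairs: (0,3), (0,4), (1,4), (1,5), (2,5), (2,6), (3,5), (3,6), (4,6)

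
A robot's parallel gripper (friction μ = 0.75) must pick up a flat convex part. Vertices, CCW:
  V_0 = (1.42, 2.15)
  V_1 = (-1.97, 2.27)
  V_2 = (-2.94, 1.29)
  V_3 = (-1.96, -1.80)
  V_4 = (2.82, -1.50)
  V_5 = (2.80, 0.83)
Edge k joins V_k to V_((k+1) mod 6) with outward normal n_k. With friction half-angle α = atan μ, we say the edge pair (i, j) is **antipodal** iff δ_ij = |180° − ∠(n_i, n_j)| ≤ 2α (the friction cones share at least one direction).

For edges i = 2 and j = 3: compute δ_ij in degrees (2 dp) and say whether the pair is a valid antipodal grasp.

α = atan 0.75 = 36.87°;  2α = 73.74°
edge 2: e_2 = (+0.98, -3.09);  n_2 = (-0.9532, -0.3023)
edge 3: e_3 = (+4.78, +0.30);  n_3 = (+0.0626, -0.9980)
∠(n_2, n_3) = 75.99°
δ = |180° − 75.99°| = 104.01°
104.01° > 2α = 73.74°  →  invalid

δ = 104.01°, invalid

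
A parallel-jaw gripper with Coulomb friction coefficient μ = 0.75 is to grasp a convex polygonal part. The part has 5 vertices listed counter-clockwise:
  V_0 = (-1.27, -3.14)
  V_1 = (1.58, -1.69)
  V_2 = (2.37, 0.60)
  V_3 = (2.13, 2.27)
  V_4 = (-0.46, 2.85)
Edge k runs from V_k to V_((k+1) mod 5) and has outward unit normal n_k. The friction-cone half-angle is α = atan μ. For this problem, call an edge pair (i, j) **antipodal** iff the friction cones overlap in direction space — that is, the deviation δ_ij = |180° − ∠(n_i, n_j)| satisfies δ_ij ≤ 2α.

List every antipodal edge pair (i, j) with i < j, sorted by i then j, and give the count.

count = 4; pairs: (0,3), (0,4), (1,4), (2,4)

α = atan 0.75 = 36.87°;  2α = 73.74°
n_0 = (+0.4535, -0.8913)
n_1 = (+0.9453, -0.3261)
n_2 = (+0.9898, +0.1423)
n_3 = (+0.2185, +0.9758)
n_4 = (-0.9910, +0.1340)
  (0,1): δ = 136.00°  ·
  (0,2): δ = 108.79°  ·
  (0,3): δ = 39.59°  ✓
  (0,4): δ = 55.33°  ✓
  (1,2): δ = 152.79°  ·
  (1,3): δ = 83.59°  ·
  (1,4): δ = 11.33°  ✓
  (2,3): δ = 110.80°  ·
  (2,4): δ = 15.88°  ✓
  (3,4): δ = 85.08°  ·
antipodal pairs: 4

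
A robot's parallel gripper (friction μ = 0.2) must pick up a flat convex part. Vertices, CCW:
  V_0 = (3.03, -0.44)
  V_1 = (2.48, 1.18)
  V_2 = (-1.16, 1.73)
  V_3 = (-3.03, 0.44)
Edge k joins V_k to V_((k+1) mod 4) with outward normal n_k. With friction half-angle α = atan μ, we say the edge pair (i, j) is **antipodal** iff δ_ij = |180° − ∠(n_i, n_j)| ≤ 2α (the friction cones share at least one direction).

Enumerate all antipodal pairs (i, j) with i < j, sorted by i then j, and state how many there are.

α = atan 0.2 = 11.31°;  2α = 22.62°
n_0 = (+0.9469, +0.3215)
n_1 = (+0.1494, +0.9888)
n_2 = (-0.5678, +0.8231)
n_3 = (-0.1437, -0.9896)
  (0,1): δ = 117.34°  ·
  (0,2): δ = 74.15°  ·
  (0,3): δ = 62.98°  ·
  (1,2): δ = 136.81°  ·
  (1,3): δ = 0.33°  ✓
  (2,3): δ = 42.86°  ·
antipodal pairs: 1

count = 1; pairs: (1,3)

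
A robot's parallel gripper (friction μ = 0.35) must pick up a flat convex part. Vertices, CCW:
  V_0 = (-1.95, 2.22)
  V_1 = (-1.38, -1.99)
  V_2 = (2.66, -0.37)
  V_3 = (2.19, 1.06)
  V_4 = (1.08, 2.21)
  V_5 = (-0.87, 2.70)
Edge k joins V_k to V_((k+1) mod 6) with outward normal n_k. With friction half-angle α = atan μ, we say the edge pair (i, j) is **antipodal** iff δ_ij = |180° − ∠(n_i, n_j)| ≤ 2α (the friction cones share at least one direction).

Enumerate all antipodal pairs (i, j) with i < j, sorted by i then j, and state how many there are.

α = atan 0.35 = 19.29°;  2α = 38.58°
n_0 = (-0.9910, -0.1342)
n_1 = (+0.3722, -0.9282)
n_2 = (+0.9500, +0.3122)
n_3 = (+0.7195, +0.6945)
n_4 = (+0.2437, +0.9698)
n_5 = (-0.4061, +0.9138)
  (0,1): δ = 75.86°  ·
  (0,2): δ = 10.48°  ✓
  (0,3): δ = 36.28°  ✓
  (0,4): δ = 68.18°  ·
  (0,5): δ = 106.25°  ·
  (1,2): δ = 93.66°  ·
  (1,3): δ = 67.86°  ·
  (1,4): δ = 35.96°  ✓
  (1,5): δ = 2.11°  ✓
  (2,3): δ = 154.21°  ·
  (2,4): δ = 122.30°  ·
  (2,5): δ = 84.23°  ·
  (3,4): δ = 148.09°  ·
  (3,5): δ = 110.02°  ·
  (4,5): δ = 141.93°  ·
antipodal pairs: 4

count = 4; pairs: (0,2), (0,3), (1,4), (1,5)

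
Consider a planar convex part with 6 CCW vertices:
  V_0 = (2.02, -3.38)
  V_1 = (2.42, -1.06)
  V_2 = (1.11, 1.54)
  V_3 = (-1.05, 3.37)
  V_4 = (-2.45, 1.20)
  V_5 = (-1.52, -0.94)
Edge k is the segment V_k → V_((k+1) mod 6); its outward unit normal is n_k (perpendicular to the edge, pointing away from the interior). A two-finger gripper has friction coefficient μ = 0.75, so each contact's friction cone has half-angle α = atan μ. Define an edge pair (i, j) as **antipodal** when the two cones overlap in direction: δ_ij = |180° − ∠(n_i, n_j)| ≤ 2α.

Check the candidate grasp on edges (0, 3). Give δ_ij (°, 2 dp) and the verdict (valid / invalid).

δ = 23.05°, valid

α = atan 0.75 = 36.87°;  2α = 73.74°
edge 0: e_0 = (+0.40, +2.32);  n_0 = (+0.9855, -0.1699)
edge 3: e_3 = (-1.40, -2.17);  n_3 = (-0.8403, +0.5421)
∠(n_0, n_3) = 156.95°
δ = |180° − 156.95°| = 23.05°
23.05° ≤ 2α = 73.74°  →  valid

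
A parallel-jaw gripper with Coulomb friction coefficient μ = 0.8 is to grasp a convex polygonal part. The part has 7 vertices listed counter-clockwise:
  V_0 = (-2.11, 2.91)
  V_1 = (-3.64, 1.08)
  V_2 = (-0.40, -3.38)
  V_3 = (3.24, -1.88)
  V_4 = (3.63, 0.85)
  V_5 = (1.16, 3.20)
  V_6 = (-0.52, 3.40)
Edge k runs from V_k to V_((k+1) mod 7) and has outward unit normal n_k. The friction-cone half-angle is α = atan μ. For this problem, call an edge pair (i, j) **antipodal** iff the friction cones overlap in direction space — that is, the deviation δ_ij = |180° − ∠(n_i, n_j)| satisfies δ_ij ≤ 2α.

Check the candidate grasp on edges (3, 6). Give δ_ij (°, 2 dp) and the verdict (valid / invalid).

α = atan 0.8 = 38.66°;  2α = 77.32°
edge 3: e_3 = (+0.39, +2.73);  n_3 = (+0.9899, -0.1414)
edge 6: e_6 = (-1.59, -0.49);  n_6 = (-0.2945, +0.9556)
∠(n_3, n_6) = 115.26°
δ = |180° − 115.26°| = 64.74°
64.74° ≤ 2α = 77.32°  →  valid

δ = 64.74°, valid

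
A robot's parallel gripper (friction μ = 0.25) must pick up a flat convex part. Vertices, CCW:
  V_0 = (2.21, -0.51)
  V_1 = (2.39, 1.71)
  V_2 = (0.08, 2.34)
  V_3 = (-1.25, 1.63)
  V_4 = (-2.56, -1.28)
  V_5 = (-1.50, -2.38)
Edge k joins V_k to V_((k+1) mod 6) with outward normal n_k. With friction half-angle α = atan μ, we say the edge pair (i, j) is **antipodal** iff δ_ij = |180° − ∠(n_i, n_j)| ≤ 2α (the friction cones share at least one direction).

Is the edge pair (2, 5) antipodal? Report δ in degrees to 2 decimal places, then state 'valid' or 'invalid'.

δ = 1.34°, valid

α = atan 0.25 = 14.04°;  2α = 28.07°
edge 2: e_2 = (-1.33, -0.71);  n_2 = (-0.4709, +0.8822)
edge 5: e_5 = (+3.71, +1.87);  n_5 = (+0.4501, -0.8930)
∠(n_2, n_5) = 178.66°
δ = |180° − 178.66°| = 1.34°
1.34° ≤ 2α = 28.07°  →  valid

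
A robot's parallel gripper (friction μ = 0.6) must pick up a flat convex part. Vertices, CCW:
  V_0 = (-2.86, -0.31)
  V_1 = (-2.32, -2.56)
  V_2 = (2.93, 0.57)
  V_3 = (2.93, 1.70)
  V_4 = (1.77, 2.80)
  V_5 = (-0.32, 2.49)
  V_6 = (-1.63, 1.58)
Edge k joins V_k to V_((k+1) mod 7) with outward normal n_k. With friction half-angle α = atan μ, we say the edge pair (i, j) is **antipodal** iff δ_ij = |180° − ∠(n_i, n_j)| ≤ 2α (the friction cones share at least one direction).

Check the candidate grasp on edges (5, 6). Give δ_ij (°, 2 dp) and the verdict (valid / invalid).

α = atan 0.6 = 30.96°;  2α = 61.93°
edge 5: e_5 = (-1.31, -0.91);  n_5 = (-0.5705, +0.8213)
edge 6: e_6 = (-1.23, -1.89);  n_6 = (-0.8381, +0.5455)
∠(n_5, n_6) = 22.16°
δ = |180° − 22.16°| = 157.84°
157.84° > 2α = 61.93°  →  invalid

δ = 157.84°, invalid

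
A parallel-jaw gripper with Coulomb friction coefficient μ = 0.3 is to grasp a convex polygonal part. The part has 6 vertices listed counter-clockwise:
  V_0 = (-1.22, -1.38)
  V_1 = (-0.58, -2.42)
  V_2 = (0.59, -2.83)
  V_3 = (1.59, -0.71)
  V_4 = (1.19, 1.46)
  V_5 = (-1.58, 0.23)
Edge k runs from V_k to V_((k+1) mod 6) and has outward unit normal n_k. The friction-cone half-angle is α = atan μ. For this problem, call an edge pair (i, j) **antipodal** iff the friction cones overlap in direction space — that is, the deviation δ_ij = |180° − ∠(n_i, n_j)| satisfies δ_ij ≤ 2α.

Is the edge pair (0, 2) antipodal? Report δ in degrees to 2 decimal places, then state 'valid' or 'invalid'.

α = atan 0.3 = 16.70°;  2α = 33.40°
edge 0: e_0 = (+0.64, -1.04);  n_0 = (-0.8517, -0.5241)
edge 2: e_2 = (+1.00, +2.12);  n_2 = (+0.9044, -0.4266)
∠(n_0, n_2) = 123.14°
δ = |180° − 123.14°| = 56.86°
56.86° > 2α = 33.40°  →  invalid

δ = 56.86°, invalid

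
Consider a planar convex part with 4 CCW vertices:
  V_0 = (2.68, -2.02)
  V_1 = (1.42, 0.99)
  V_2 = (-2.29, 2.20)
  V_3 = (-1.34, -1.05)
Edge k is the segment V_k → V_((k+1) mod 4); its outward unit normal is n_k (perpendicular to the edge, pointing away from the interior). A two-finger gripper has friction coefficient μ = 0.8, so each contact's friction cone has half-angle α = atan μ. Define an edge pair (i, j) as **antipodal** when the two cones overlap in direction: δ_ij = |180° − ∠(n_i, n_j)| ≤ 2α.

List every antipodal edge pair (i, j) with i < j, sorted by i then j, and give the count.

count = 4; pairs: (0,2), (0,3), (1,2), (1,3)

α = atan 0.8 = 38.66°;  2α = 77.32°
n_0 = (+0.9224, +0.3861)
n_1 = (+0.3101, +0.9507)
n_2 = (-0.9598, -0.2806)
n_3 = (-0.2346, -0.9721)
  (0,1): δ = 130.78°  ·
  (0,2): δ = 6.42°  ✓
  (0,3): δ = 53.72°  ✓
  (1,2): δ = 55.64°  ✓
  (1,3): δ = 4.50°  ✓
  (2,3): δ = 119.86°  ·
antipodal pairs: 4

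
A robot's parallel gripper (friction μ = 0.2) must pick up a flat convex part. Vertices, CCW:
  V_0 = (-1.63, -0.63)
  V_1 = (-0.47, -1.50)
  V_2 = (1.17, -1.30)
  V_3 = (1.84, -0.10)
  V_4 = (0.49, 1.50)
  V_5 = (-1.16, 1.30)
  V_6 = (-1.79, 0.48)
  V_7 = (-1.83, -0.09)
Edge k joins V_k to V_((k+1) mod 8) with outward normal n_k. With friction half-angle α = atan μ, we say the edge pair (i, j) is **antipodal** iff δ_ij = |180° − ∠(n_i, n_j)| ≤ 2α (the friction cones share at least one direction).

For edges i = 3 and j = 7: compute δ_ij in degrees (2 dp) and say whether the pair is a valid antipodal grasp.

δ = 19.83°, valid

α = atan 0.2 = 11.31°;  2α = 22.62°
edge 3: e_3 = (-1.35, +1.60);  n_3 = (+0.7643, +0.6449)
edge 7: e_7 = (+0.20, -0.54);  n_7 = (-0.9377, -0.3473)
∠(n_3, n_7) = 160.17°
δ = |180° − 160.17°| = 19.83°
19.83° ≤ 2α = 22.62°  →  valid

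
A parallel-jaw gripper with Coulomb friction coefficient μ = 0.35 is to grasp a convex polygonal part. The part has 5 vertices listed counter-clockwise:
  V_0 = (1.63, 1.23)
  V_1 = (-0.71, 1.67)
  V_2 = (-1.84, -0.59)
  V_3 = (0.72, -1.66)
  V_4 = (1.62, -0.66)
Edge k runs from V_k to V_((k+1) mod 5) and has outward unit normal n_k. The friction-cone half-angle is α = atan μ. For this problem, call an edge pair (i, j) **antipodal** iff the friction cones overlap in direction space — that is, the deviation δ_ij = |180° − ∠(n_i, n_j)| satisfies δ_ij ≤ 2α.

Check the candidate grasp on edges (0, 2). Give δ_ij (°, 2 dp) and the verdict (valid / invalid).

α = atan 0.35 = 19.29°;  2α = 38.58°
edge 0: e_0 = (-2.34, +0.44);  n_0 = (+0.1848, +0.9828)
edge 2: e_2 = (+2.56, -1.07);  n_2 = (-0.3856, -0.9226)
∠(n_0, n_2) = 167.97°
δ = |180° − 167.97°| = 12.03°
12.03° ≤ 2α = 38.58°  →  valid

δ = 12.03°, valid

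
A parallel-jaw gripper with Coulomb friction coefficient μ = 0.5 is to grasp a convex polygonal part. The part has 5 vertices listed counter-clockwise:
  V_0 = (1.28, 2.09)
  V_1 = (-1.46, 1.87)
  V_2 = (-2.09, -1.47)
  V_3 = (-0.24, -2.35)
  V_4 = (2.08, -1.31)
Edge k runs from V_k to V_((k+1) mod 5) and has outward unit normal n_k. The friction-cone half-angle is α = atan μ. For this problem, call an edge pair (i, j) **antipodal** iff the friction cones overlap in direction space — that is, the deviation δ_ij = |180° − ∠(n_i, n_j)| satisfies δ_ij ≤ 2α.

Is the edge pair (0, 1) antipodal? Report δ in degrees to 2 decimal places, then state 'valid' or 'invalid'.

α = atan 0.5 = 26.57°;  2α = 53.13°
edge 0: e_0 = (-2.74, -0.22);  n_0 = (-0.0800, +0.9968)
edge 1: e_1 = (-0.63, -3.34);  n_1 = (-0.9827, +0.1854)
∠(n_0, n_1) = 74.73°
δ = |180° − 74.73°| = 105.27°
105.27° > 2α = 53.13°  →  invalid

δ = 105.27°, invalid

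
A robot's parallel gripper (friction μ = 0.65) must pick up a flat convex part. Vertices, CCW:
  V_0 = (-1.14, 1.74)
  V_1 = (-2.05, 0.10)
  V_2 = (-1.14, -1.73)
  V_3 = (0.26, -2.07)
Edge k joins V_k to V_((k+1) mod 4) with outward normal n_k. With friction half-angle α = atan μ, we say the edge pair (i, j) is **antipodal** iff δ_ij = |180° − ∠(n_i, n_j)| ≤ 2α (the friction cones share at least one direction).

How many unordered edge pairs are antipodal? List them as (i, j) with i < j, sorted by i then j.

count = 3; pairs: (0,3), (1,3), (2,3)

α = atan 0.65 = 33.02°;  2α = 66.05°
n_0 = (-0.8744, +0.4852)
n_1 = (-0.8954, -0.4453)
n_2 = (-0.2360, -0.9718)
n_3 = (+0.9386, +0.3449)
  (0,1): δ = 124.54°  ·
  (0,2): δ = 74.63°  ·
  (0,3): δ = 49.20°  ✓
  (1,2): δ = 130.09°  ·
  (1,3): δ = 6.26°  ✓
  (2,3): δ = 56.17°  ✓
antipodal pairs: 3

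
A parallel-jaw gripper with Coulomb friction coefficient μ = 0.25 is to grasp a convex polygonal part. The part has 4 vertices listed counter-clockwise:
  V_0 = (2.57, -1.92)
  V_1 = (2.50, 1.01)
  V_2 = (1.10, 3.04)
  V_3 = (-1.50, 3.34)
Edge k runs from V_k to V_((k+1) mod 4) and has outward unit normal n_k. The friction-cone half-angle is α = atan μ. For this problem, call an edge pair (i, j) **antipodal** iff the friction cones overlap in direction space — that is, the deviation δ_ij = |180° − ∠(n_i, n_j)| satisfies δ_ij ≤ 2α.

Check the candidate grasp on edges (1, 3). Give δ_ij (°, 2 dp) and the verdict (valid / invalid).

δ = 3.14°, valid

α = atan 0.25 = 14.04°;  2α = 28.07°
edge 1: e_1 = (-1.40, +2.03);  n_1 = (+0.8232, +0.5677)
edge 3: e_3 = (+4.07, -5.26);  n_3 = (-0.7909, -0.6120)
∠(n_1, n_3) = 176.86°
δ = |180° − 176.86°| = 3.14°
3.14° ≤ 2α = 28.07°  →  valid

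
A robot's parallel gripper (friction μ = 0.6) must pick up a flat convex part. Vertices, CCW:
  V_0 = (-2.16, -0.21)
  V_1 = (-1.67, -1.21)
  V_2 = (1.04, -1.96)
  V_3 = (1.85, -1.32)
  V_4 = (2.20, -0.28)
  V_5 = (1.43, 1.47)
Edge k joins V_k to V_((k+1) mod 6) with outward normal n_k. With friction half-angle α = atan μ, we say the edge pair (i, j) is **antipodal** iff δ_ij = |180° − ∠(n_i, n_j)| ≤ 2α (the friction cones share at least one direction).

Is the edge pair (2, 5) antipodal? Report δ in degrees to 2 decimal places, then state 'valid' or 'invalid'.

δ = 13.24°, valid

α = atan 0.6 = 30.96°;  2α = 61.93°
edge 2: e_2 = (+0.81, +0.64);  n_2 = (+0.6200, -0.7846)
edge 5: e_5 = (-3.59, -1.68);  n_5 = (-0.4239, +0.9057)
∠(n_2, n_5) = 166.76°
δ = |180° − 166.76°| = 13.24°
13.24° ≤ 2α = 61.93°  →  valid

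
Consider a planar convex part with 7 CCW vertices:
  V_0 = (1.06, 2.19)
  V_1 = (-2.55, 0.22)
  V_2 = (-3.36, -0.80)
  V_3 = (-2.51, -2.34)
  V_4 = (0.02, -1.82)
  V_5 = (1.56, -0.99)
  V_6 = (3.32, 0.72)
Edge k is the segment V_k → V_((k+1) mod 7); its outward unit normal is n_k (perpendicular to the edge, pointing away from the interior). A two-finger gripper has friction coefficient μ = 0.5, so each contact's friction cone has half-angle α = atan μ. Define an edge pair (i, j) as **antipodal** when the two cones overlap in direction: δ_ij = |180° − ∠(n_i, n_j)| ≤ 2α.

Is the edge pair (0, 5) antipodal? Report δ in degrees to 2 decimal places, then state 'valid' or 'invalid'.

δ = 15.55°, valid

α = atan 0.5 = 26.57°;  2α = 53.13°
edge 0: e_0 = (-3.61, -1.97);  n_0 = (-0.4790, +0.8778)
edge 5: e_5 = (+1.76, +1.71);  n_5 = (+0.6968, -0.7172)
∠(n_0, n_5) = 164.45°
δ = |180° − 164.45°| = 15.55°
15.55° ≤ 2α = 53.13°  →  valid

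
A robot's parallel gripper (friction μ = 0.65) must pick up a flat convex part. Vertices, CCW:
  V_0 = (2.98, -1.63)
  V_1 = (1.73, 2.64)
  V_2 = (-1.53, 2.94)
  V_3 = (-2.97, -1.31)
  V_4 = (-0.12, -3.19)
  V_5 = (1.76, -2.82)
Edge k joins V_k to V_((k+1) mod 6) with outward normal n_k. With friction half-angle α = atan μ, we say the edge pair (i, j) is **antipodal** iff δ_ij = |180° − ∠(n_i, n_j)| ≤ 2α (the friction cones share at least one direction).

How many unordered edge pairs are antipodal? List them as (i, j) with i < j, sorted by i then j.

α = atan 0.65 = 33.02°;  2α = 66.05°
n_0 = (+0.9597, +0.2809)
n_1 = (+0.0916, +0.9958)
n_2 = (-0.9471, +0.3209)
n_3 = (-0.5506, -0.8347)
n_4 = (+0.1931, -0.9812)
n_5 = (+0.6983, -0.7159)
  (0,1): δ = 111.57°  ·
  (0,2): δ = 35.03°  ✓
  (0,3): δ = 40.27°  ✓
  (0,4): δ = 84.82°  ·
  (0,5): δ = 117.97°  ·
  (1,2): δ = 103.46°  ·
  (1,3): δ = 28.15°  ✓
  (1,4): δ = 16.39°  ✓
  (1,5): δ = 49.54°  ✓
  (2,3): δ = 104.69°  ·
  (2,4): δ = 60.15°  ✓
  (2,5): δ = 27.00°  ✓
  (3,4): δ = 135.46°  ·
  (3,5): δ = 102.30°  ·
  (4,5): δ = 146.85°  ·
antipodal pairs: 7

count = 7; pairs: (0,2), (0,3), (1,3), (1,4), (1,5), (2,4), (2,5)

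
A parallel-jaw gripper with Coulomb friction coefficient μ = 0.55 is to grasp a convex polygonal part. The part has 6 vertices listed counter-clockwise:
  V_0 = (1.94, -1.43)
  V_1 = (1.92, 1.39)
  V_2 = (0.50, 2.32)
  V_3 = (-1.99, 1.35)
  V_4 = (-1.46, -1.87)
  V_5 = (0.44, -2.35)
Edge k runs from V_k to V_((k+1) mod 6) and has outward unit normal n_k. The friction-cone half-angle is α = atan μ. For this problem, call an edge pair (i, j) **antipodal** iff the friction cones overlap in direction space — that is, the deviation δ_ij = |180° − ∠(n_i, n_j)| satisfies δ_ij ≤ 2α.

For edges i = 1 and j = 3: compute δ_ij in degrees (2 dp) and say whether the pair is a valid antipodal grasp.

α = atan 0.55 = 28.81°;  2α = 57.62°
edge 1: e_1 = (-1.42, +0.93);  n_1 = (+0.5479, +0.8366)
edge 3: e_3 = (+0.53, -3.22);  n_3 = (-0.9867, -0.1624)
∠(n_1, n_3) = 132.57°
δ = |180° − 132.57°| = 47.43°
47.43° ≤ 2α = 57.62°  →  valid

δ = 47.43°, valid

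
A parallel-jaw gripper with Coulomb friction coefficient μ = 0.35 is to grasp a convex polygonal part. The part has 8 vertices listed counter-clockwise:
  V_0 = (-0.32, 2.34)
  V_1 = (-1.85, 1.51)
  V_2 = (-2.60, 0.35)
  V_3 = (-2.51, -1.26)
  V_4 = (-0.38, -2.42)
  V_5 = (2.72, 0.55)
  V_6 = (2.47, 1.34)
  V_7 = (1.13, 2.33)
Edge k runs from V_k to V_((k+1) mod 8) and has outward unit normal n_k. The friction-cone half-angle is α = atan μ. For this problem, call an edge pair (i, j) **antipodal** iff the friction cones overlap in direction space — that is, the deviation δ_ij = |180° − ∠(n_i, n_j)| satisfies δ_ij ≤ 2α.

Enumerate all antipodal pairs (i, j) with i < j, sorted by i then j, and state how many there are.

count = 5; pairs: (0,4), (1,4), (2,5), (3,6), (3,7)

α = atan 0.35 = 19.29°;  2α = 38.58°
n_0 = (-0.4768, +0.8790)
n_1 = (-0.8398, +0.5430)
n_2 = (-0.9984, -0.0558)
n_3 = (-0.4783, -0.8782)
n_4 = (+0.6918, -0.7221)
n_5 = (+0.9534, +0.3017)
n_6 = (+0.5942, +0.8043)
n_7 = (+0.0069, +1.0000)
  (0,1): δ = 151.36°  ·
  (0,2): δ = 115.28°  ·
  (0,3): δ = 57.05°  ·
  (0,4): δ = 15.29°  ✓
  (0,5): δ = 79.08°  ·
  (0,6): δ = 115.06°  ·
  (0,7): δ = 151.13°  ·
  (1,2): δ = 143.92°  ·
  (1,3): δ = 85.69°  ·
  (1,4): δ = 13.34°  ✓
  (1,5): δ = 50.45°  ·
  (1,6): δ = 86.43°  ·
  (1,7): δ = 122.49°  ·
  (2,3): δ = 121.77°  ·
  (2,4): δ = 49.43°  ·
  (2,5): δ = 14.36°  ✓
  (2,6): δ = 50.34°  ·
  (2,7): δ = 86.41°  ·
  (3,4): δ = 107.65°  ·
  (3,5): δ = 43.87°  ·
  (3,6): δ = 7.88°  ✓
  (3,7): δ = 28.18°  ✓
  (4,5): δ = 116.21°  ·
  (4,6): δ = 80.23°  ·
  (4,7): δ = 44.17°  ·
  (5,6): δ = 144.02°  ·
  (5,7): δ = 107.96°  ·
  (6,7): δ = 143.94°  ·
antipodal pairs: 5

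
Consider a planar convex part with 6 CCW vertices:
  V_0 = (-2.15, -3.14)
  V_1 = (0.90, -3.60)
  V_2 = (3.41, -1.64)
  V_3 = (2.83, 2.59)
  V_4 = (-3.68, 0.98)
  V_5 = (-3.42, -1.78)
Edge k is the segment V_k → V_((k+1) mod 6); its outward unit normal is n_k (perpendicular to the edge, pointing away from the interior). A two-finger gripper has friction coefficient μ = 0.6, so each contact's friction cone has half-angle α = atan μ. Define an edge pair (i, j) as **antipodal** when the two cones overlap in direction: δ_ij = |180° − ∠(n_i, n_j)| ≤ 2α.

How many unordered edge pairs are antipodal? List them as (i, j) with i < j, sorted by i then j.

count = 6; pairs: (0,3), (1,3), (1,4), (2,4), (2,5), (3,5)

α = atan 0.6 = 30.96°;  2α = 61.93°
n_0 = (-0.1491, -0.9888)
n_1 = (+0.6155, -0.7882)
n_2 = (+0.9907, +0.1358)
n_3 = (-0.2401, +0.9708)
n_4 = (-0.9956, -0.0938)
n_5 = (-0.7309, -0.6825)
  (0,1): δ = 133.44°  ·
  (0,2): δ = 73.62°  ·
  (0,3): δ = 22.47°  ✓
  (0,4): δ = 103.96°  ·
  (0,5): δ = 141.62°  ·
  (1,2): δ = 120.18°  ·
  (1,3): δ = 24.09°  ✓
  (1,4): δ = 57.40°  ✓
  (1,5): δ = 95.05°  ·
  (2,3): δ = 83.92°  ·
  (2,4): δ = 2.43°  ✓
  (2,5): δ = 35.23°  ✓
  (3,4): δ = 98.51°  ·
  (3,5): δ = 60.85°  ✓
  (4,5): δ = 142.34°  ·
antipodal pairs: 6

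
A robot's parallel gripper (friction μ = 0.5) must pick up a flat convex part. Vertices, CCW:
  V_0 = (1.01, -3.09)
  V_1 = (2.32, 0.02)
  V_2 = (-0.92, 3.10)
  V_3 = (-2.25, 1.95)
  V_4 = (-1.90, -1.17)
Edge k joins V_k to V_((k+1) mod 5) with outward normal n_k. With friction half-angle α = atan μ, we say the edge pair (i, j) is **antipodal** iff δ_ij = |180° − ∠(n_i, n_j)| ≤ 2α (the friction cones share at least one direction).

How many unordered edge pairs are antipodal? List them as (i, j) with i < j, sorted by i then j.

α = atan 0.5 = 26.57°;  2α = 53.13°
n_0 = (+0.9216, -0.3882)
n_1 = (+0.6890, +0.7248)
n_2 = (-0.6541, +0.7564)
n_3 = (-0.9938, -0.1115)
n_4 = (-0.5507, -0.8347)
  (0,1): δ = 110.71°  ·
  (0,2): δ = 26.31°  ✓
  (0,3): δ = 29.24°  ✓
  (0,4): δ = 79.43°  ·
  (1,2): δ = 95.60°  ·
  (1,3): δ = 40.05°  ✓
  (1,4): δ = 10.13°  ✓
  (2,3): δ = 124.45°  ·
  (2,4): δ = 74.27°  ·
  (3,4): δ = 129.82°  ·
antipodal pairs: 4

count = 4; pairs: (0,2), (0,3), (1,3), (1,4)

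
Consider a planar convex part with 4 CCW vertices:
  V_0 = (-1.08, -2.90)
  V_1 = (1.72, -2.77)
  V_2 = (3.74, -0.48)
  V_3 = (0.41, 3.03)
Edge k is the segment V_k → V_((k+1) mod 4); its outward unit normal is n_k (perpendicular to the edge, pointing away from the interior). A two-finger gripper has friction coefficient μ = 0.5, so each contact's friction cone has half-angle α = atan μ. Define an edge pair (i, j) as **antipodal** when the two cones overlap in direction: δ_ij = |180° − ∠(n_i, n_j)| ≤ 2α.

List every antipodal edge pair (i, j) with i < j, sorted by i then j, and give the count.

α = atan 0.5 = 26.57°;  2α = 53.13°
n_0 = (+0.0464, -0.9989)
n_1 = (+0.7499, -0.6615)
n_2 = (+0.7255, +0.6883)
n_3 = (-0.9699, +0.2437)
  (0,1): δ = 134.07°  ·
  (0,2): δ = 49.17°  ✓
  (0,3): δ = 73.24°  ·
  (1,2): δ = 95.09°  ·
  (1,3): δ = 27.31°  ✓
  (2,3): δ = 57.60°  ·
antipodal pairs: 2

count = 2; pairs: (0,2), (1,3)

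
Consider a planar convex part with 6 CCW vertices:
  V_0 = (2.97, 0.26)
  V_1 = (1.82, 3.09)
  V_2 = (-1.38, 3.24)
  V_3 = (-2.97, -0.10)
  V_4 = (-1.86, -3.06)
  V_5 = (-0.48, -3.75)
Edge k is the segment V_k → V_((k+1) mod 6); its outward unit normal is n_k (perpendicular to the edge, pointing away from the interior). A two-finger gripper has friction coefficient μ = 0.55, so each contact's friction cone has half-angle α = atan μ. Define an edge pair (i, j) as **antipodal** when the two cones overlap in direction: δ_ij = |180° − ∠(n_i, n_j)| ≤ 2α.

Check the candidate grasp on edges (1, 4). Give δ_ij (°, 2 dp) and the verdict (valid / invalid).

δ = 23.88°, valid

α = atan 0.55 = 28.81°;  2α = 57.62°
edge 1: e_1 = (-3.20, +0.15);  n_1 = (+0.0468, +0.9989)
edge 4: e_4 = (+1.38, -0.69);  n_4 = (-0.4472, -0.8944)
∠(n_1, n_4) = 156.12°
δ = |180° − 156.12°| = 23.88°
23.88° ≤ 2α = 57.62°  →  valid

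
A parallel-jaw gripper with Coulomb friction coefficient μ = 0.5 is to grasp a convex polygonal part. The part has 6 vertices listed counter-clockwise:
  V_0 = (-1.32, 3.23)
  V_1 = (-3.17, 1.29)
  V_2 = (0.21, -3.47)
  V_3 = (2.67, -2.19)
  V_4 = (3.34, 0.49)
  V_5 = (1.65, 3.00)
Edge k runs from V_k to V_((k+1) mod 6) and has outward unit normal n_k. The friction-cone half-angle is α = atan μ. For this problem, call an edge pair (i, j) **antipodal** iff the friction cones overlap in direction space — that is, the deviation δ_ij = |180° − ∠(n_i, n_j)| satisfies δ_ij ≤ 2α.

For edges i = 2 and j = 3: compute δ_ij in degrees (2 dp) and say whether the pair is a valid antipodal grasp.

δ = 131.53°, invalid

α = atan 0.5 = 26.57°;  2α = 53.13°
edge 2: e_2 = (+2.46, +1.28);  n_2 = (+0.4616, -0.8871)
edge 3: e_3 = (+0.67, +2.68);  n_3 = (+0.9701, -0.2425)
∠(n_2, n_3) = 48.47°
δ = |180° − 48.47°| = 131.53°
131.53° > 2α = 53.13°  →  invalid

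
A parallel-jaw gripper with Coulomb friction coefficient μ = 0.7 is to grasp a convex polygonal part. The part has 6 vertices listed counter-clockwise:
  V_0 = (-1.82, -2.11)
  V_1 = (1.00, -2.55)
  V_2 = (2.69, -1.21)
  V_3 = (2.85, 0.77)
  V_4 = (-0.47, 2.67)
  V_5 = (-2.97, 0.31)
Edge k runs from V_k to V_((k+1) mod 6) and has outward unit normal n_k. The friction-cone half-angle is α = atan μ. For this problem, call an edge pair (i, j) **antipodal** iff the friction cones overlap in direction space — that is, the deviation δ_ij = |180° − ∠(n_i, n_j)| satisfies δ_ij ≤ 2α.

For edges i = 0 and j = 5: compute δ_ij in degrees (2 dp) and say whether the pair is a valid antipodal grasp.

α = atan 0.7 = 34.99°;  2α = 69.98°
edge 0: e_0 = (+2.82, -0.44);  n_0 = (-0.1542, -0.9880)
edge 5: e_5 = (+1.15, -2.42);  n_5 = (-0.9032, -0.4292)
∠(n_0, n_5) = 55.71°
δ = |180° − 55.71°| = 124.29°
124.29° > 2α = 69.98°  →  invalid

δ = 124.29°, invalid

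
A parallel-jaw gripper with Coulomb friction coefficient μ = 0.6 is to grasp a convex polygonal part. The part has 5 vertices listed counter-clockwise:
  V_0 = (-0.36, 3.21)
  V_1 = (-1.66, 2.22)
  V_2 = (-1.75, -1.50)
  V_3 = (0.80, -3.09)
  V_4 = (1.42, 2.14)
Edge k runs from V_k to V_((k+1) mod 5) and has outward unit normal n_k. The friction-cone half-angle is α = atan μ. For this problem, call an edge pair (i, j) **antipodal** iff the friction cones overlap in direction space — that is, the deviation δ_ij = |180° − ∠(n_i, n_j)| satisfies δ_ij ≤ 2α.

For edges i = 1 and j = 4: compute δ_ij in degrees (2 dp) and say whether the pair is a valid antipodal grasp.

δ = 60.37°, valid

α = atan 0.6 = 30.96°;  2α = 61.93°
edge 1: e_1 = (-0.09, -3.72);  n_1 = (-0.9997, +0.0242)
edge 4: e_4 = (-1.78, +1.07);  n_4 = (+0.5152, +0.8571)
∠(n_1, n_4) = 119.63°
δ = |180° − 119.63°| = 60.37°
60.37° ≤ 2α = 61.93°  →  valid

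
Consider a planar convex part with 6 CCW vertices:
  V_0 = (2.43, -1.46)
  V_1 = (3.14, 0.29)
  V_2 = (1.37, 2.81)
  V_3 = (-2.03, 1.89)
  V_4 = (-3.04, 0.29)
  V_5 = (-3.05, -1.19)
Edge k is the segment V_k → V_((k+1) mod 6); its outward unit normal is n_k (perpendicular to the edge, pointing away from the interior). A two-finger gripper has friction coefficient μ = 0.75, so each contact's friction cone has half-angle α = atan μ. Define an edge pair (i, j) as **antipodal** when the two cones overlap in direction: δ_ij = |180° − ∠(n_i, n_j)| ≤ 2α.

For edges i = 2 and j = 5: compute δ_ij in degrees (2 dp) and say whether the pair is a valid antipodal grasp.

δ = 17.96°, valid

α = atan 0.75 = 36.87°;  2α = 73.74°
edge 2: e_2 = (-3.40, -0.92);  n_2 = (-0.2612, +0.9653)
edge 5: e_5 = (+5.48, -0.27);  n_5 = (-0.0492, -0.9988)
∠(n_2, n_5) = 162.04°
δ = |180° − 162.04°| = 17.96°
17.96° ≤ 2α = 73.74°  →  valid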